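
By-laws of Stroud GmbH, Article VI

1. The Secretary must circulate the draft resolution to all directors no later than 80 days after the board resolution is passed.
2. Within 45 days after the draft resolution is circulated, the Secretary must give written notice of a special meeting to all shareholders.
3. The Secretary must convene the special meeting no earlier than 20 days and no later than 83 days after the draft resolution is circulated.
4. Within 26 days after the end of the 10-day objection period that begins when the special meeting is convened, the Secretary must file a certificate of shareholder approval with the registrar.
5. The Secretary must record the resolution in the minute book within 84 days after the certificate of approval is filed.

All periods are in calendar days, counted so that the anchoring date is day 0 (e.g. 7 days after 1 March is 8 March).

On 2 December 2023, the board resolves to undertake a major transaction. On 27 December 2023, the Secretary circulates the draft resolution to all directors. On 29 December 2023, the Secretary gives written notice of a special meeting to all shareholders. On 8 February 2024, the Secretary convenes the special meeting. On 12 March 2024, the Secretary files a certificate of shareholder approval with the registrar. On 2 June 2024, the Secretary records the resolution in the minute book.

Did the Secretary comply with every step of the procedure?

Yes

(1) due by 2 December 2023 + 80 days = 20 February 2024; 27 December 2023 is within that limit.
(2) due by 27 December 2023 + 45 days = 10 February 2024; completed 29 December 2023, before the deadline.
(3) the permitted window runs from 27 December 2023 + 20 = 16 January 2024 to 27 December 2023 + 83 = 19 March 2024; 8 February 2024 falls inside that range.
(4) due by 18 February 2024 + 26 days = 15 March 2024; 12 March 2024 is within that limit.
(5) due by 12 March 2024 + 84 days = 4 June 2024; completed 2 June 2024, before the deadline.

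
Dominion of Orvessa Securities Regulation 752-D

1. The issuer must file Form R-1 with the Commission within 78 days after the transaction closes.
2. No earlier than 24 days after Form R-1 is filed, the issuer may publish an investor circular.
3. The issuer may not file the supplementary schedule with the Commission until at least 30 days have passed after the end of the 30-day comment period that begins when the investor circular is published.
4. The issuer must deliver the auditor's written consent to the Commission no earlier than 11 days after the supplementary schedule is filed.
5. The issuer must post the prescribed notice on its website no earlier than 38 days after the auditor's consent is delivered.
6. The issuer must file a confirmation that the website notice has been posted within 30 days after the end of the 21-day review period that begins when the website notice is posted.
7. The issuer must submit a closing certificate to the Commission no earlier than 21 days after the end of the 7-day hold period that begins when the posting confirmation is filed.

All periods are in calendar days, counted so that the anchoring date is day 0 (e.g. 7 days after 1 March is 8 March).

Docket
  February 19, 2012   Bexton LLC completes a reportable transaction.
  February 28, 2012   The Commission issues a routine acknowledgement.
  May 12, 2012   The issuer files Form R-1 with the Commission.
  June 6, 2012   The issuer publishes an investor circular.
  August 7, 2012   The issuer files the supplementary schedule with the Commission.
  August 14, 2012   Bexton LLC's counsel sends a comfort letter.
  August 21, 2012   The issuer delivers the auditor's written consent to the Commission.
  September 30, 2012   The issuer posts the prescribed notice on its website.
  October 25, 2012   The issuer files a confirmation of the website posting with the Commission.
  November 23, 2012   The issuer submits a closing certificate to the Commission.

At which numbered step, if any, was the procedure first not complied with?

Step 1

Step 1: 78 days after February 19, 2012 (when the transaction closes) is May 7, 2012; not done until May 12, 2012, 5 days after the deadline.
The procedure was therefore not followed at step 1.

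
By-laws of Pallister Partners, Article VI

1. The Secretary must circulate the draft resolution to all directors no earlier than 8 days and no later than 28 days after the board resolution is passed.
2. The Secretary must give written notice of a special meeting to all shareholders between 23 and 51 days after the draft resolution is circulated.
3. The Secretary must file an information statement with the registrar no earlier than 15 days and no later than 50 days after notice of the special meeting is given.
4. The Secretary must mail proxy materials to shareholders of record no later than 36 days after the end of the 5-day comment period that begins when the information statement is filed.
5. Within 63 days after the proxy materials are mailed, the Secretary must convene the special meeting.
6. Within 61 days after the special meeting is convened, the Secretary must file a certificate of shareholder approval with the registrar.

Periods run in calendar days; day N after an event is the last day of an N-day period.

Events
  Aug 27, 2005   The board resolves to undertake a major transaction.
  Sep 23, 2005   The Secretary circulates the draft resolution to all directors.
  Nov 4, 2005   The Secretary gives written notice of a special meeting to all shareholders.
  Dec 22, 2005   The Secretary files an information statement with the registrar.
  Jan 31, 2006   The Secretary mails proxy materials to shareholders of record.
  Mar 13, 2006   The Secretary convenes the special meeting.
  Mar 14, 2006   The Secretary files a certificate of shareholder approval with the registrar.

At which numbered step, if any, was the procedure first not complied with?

Step 1 — 8 and 28 days from Aug 27, 2005 (when the board resolution is passed) are Sep 4, 2005 and Sep 24, 2005 respectively; done Sep 23, 2005 — within the window.
Step 2 — 23 and 51 days from Sep 23, 2005 (when the draft resolution is circulated) are Oct 16, 2005 and Nov 13, 2005 respectively; done Nov 4, 2005, which is between those dates.
Step 3 — 15 and 50 days from Nov 4, 2005 (when notice of the special meeting is given) are Nov 19, 2005 and Dec 24, 2005 respectively; Dec 22, 2005 falls inside that range.
Step 4 — counting 36 days from Dec 27, 2005 (end of the 5-day comment period, which began when the information statement is filed on Dec 22, 2005) gives a deadline of Feb 1, 2006; completed Jan 31, 2006, before the deadline.
Step 5 — counting 63 days from Jan 31, 2006 (when the proxy materials are mailed) gives a deadline of Apr 4, 2006; done Mar 13, 2006 — timely.
Step 6 — counting 61 days from Mar 13, 2006 (when the special meeting is convened) gives a deadline of May 13, 2006; done Mar 14, 2006 — timely.

None — every step was satisfied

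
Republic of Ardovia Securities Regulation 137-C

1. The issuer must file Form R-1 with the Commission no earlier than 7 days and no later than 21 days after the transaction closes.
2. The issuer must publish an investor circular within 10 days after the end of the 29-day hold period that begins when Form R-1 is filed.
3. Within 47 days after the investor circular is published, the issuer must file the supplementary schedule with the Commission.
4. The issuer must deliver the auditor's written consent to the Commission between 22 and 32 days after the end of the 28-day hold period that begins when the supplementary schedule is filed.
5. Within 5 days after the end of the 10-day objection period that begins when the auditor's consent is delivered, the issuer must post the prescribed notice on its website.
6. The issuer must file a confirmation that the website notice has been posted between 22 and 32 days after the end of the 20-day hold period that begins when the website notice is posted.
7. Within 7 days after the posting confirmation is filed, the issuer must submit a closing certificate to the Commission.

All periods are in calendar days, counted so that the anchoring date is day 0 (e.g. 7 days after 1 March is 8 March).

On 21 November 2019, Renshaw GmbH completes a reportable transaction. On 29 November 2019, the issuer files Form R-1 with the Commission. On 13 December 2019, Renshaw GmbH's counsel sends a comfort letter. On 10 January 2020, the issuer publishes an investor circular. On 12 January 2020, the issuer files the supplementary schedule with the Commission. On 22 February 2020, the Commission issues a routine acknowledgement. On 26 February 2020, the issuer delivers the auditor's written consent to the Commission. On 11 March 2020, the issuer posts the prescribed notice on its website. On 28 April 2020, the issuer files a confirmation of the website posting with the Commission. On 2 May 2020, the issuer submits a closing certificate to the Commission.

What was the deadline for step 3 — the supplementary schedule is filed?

26 February 2020

Step 3 runs from 10 January 2020, when the investor circular is published. 47 days after 10 January 2020 is 26 February 2020.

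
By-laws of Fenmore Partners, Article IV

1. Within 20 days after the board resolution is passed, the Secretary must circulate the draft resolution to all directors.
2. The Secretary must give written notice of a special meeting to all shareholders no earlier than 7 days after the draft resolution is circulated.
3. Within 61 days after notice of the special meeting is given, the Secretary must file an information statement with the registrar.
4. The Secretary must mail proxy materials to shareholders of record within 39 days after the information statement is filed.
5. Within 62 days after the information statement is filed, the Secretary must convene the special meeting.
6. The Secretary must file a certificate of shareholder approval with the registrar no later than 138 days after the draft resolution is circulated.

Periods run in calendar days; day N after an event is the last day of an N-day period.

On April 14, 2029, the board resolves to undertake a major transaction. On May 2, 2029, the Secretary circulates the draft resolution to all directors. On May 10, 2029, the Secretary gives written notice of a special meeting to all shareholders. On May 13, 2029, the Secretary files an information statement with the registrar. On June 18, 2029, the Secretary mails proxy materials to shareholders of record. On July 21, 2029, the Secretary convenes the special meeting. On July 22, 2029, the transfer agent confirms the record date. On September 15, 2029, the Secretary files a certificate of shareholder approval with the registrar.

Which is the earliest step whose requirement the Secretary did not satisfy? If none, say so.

Step 1: 20 days after April 14, 2029 (when the board resolution is passed) is May 4, 2029; completed May 2, 2029, before the deadline.
Step 2: the earliest permitted date is 7 days after May 2, 2029 (when the draft resolution is circulated), i.e. May 9, 2029; done May 10, 2029 — permitted.
Step 3: 61 days after May 10, 2029 (when notice of the special meeting is given) is July 10, 2029; done May 13, 2029 — timely.
Step 4: 39 days after May 13, 2029 (when the information statement is filed) is June 21, 2029; June 18, 2029 is within that limit.
Step 5: 62 days after May 13, 2029 (when the information statement is filed) is July 14, 2029; not done until July 21, 2029, 7 days after the deadline.

Step 5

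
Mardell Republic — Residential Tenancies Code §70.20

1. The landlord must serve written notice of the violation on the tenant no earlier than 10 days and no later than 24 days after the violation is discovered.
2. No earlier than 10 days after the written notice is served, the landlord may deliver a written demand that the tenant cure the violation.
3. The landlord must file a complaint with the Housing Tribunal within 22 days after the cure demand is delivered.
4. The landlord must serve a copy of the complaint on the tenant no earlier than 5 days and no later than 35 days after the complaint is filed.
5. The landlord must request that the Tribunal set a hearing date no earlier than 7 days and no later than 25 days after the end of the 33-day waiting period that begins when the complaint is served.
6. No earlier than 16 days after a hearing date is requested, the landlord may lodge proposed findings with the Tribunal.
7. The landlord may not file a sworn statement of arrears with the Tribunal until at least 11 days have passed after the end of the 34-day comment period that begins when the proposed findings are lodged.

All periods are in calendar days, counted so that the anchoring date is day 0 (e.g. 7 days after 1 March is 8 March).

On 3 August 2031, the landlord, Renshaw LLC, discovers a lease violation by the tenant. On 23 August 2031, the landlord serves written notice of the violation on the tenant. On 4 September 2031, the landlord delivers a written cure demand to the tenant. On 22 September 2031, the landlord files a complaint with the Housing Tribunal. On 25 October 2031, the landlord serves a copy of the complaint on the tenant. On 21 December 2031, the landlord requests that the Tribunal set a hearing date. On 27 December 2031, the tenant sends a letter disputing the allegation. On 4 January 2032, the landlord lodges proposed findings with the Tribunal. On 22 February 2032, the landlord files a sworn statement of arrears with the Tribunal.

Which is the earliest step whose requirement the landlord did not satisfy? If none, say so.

Step 1: the window is 10–24 days after 3 August 2031 (when the violation is discovered), so 13 August 2031 through 27 August 2031; 23 August 2031 falls inside that range.
Step 2: the earliest permitted date is 10 days after 23 August 2031 (when the written notice is served), i.e. 2 September 2031; done 4 September 2031, after the minimum wait.
Step 3: 22 days after 4 September 2031 (when the cure demand is delivered) is 26 September 2031; completed 22 September 2031, before the deadline.
Step 4: the window is 5–35 days after 22 September 2031 (when the complaint is filed), so 27 September 2031 through 27 October 2031; done 25 October 2031, which is between those dates.
Step 5: the window is 7–25 days after 27 November 2031 (end of the 33-day waiting period, which began when the complaint is served on 25 October 2031), so 4 December 2031 through 22 December 2031; done 21 December 2031, which is between those dates.
Step 6: the earliest permitted date is 16 days after 21 December 2031 (when a hearing date is requested), i.e. 6 January 2032; 4 January 2032 is 2 days before the earliest permitted date.

Step 6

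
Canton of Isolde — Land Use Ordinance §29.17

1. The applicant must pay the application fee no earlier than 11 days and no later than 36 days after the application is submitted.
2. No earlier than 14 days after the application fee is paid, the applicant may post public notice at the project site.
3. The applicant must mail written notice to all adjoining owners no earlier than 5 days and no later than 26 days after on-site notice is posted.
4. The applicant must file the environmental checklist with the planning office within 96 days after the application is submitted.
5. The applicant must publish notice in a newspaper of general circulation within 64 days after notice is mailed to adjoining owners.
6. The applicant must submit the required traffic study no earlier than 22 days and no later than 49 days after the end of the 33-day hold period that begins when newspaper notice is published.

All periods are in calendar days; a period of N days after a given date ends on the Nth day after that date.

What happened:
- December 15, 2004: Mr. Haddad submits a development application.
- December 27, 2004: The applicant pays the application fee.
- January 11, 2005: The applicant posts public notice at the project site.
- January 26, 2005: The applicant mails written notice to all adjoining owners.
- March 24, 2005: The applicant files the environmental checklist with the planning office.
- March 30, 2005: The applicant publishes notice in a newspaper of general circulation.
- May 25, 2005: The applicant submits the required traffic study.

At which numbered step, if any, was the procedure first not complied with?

Step 4

(1) the permitted window runs from December 15, 2004 + 11 = December 26, 2004 to December 15, 2004 + 36 = January 20, 2005; done December 27, 2004, which is between those dates.
(2) permitted from December 27, 2004 + 14 days = January 10, 2005 onward; done January 11, 2005 — permitted.
(3) the permitted window runs from January 11, 2005 + 5 = January 16, 2005 to January 11, 2005 + 26 = February 6, 2005; done January 26, 2005, which is between those dates.
(4) due by December 15, 2004 + 96 days = March 21, 2005; done March 24, 2005 — 3 days late.
The analysis stops there.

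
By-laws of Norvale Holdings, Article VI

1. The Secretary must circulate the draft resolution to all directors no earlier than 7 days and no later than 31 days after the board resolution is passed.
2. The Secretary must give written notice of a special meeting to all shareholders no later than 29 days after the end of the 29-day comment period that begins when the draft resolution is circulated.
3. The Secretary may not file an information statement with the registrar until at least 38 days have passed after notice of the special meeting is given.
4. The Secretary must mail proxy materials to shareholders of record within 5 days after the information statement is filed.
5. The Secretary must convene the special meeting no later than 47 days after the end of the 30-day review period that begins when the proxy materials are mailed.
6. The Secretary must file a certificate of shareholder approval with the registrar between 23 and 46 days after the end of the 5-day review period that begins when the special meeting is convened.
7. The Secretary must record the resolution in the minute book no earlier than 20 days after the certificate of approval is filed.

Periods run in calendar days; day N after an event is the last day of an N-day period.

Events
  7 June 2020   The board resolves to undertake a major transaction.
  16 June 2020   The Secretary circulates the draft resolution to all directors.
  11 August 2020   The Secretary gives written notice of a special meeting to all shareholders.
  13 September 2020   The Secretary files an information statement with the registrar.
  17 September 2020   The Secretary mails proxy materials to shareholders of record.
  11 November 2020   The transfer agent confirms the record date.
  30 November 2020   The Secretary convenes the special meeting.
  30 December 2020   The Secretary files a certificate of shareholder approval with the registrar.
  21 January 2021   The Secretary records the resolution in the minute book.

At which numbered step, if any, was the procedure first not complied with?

(1) the permitted window runs from 7 June 2020 + 7 = 14 June 2020 to 7 June 2020 + 31 = 8 July 2020; 16 June 2020 falls inside that range.
(2) due by 15 July 2020 + 29 days = 13 August 2020; completed 11 August 2020, before the deadline.
(3) permitted from 11 August 2020 + 38 days = 18 September 2020 onward; 13 September 2020 is 5 days before the earliest permitted date.
Later steps need not be reached.

Step 3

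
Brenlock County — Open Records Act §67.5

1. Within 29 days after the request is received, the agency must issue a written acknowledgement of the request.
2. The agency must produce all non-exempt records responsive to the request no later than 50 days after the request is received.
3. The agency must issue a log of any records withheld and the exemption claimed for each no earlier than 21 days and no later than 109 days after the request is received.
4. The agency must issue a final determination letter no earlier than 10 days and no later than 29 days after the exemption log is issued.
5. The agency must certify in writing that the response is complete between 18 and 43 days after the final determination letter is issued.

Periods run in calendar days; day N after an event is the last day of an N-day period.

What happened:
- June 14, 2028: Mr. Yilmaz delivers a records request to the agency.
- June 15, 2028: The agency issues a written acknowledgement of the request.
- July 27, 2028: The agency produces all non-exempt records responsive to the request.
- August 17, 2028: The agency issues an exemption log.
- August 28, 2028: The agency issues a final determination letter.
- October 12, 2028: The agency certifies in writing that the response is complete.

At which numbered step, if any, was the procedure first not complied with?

(1) due by June 14, 2028 + 29 days = July 13, 2028; done June 15, 2028 — timely.
(2) due by June 14, 2028 + 50 days = August 3, 2028; July 27, 2028 is within that limit.
(3) the permitted window runs from June 14, 2028 + 21 = July 5, 2028 to June 14, 2028 + 109 = October 1, 2028; August 17, 2028 falls inside that range.
(4) the permitted window runs from August 17, 2028 + 10 = August 27, 2028 to August 17, 2028 + 29 = September 15, 2028; done August 28, 2028 — within the window.
(5) the permitted window runs from August 28, 2028 + 18 = September 15, 2028 to August 28, 2028 + 43 = October 10, 2028; done October 12, 2028 — 2 days after the window closed.
The procedure was therefore not followed at step 5.

Step 5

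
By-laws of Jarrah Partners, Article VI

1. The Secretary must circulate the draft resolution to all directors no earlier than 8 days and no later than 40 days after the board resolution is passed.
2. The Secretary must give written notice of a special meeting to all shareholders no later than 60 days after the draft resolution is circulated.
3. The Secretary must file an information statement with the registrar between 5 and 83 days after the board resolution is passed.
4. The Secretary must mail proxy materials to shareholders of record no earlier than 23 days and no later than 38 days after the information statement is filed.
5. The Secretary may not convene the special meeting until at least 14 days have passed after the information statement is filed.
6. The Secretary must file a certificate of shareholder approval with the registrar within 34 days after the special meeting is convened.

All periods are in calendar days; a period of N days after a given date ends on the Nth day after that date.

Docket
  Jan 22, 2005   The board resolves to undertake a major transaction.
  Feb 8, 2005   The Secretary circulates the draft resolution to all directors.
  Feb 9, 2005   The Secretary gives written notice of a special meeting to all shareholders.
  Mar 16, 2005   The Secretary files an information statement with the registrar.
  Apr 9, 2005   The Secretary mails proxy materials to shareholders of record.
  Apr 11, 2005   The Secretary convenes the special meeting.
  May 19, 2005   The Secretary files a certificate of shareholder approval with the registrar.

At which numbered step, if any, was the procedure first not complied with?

Step 6

Step 1 — 8 and 40 days from Jan 22, 2005 (when the board resolution is passed) are Jan 30, 2005 and Mar 3, 2005 respectively; Feb 8, 2005 falls inside that range.
Step 2 — counting 60 days from Feb 8, 2005 (when the draft resolution is circulated) gives a deadline of Apr 9, 2005; done Feb 9, 2005 — timely.
Step 3 — 5 and 83 days from Jan 22, 2005 (when the board resolution is passed) are Jan 27, 2005 and Apr 15, 2005 respectively; done Mar 16, 2005 — within the window.
Step 4 — 23 and 38 days from Mar 16, 2005 (when the information statement is filed) are Apr 8, 2005 and Apr 23, 2005 respectively; done Apr 9, 2005 — within the window.
Step 5 — must wait 14 days from Mar 16, 2005 (when the information statement is filed), so not before Mar 30, 2005; Apr 11, 2005 is on or after that date.
Step 6 — counting 34 days from Apr 11, 2005 (when the special meeting is convened) gives a deadline of May 15, 2005; not done until May 19, 2005, 4 days after the deadline.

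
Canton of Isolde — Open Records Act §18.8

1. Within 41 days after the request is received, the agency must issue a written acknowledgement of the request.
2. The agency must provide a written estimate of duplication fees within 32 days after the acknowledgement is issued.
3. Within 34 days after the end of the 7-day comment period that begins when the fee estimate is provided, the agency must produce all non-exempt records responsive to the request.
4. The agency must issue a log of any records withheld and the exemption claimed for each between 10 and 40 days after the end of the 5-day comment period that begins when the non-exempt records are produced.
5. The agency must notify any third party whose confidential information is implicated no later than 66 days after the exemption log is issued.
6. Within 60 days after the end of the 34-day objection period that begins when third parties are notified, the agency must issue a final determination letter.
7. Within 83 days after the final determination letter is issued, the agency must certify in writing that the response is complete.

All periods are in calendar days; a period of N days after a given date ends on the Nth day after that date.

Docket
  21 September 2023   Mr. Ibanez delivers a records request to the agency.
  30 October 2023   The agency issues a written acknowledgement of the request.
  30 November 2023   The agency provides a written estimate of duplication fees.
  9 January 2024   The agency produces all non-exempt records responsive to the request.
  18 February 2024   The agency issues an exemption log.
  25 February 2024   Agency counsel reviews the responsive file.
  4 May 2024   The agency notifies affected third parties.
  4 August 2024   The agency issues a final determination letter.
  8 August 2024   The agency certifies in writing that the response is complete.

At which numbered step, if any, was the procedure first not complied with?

Step 5

Step 1 — counting 41 days from 21 September 2023 (when the request is received) gives a deadline of 1 November 2023; completed 30 October 2023, before the deadline.
Step 2 — counting 32 days from 30 October 2023 (when the acknowledgement is issued) gives a deadline of 1 December 2023; done 30 November 2023 — timely.
Step 3 — counting 34 days from 7 December 2023 (end of the 7-day comment period, which began when the fee estimate is provided on 30 November 2023) gives a deadline of 10 January 2024; 9 January 2024 is within that limit.
Step 4 — 10 and 40 days from 14 January 2024 (end of the 5-day comment period, which began when the non-exempt records are produced on 9 January 2024) are 24 January 2024 and 23 February 2024 respectively; 18 February 2024 falls inside that range.
Step 5 — counting 66 days from 18 February 2024 (when the exemption log is issued) gives a deadline of 24 April 2024; not done until 4 May 2024, 10 days after the deadline.
The analysis stops there.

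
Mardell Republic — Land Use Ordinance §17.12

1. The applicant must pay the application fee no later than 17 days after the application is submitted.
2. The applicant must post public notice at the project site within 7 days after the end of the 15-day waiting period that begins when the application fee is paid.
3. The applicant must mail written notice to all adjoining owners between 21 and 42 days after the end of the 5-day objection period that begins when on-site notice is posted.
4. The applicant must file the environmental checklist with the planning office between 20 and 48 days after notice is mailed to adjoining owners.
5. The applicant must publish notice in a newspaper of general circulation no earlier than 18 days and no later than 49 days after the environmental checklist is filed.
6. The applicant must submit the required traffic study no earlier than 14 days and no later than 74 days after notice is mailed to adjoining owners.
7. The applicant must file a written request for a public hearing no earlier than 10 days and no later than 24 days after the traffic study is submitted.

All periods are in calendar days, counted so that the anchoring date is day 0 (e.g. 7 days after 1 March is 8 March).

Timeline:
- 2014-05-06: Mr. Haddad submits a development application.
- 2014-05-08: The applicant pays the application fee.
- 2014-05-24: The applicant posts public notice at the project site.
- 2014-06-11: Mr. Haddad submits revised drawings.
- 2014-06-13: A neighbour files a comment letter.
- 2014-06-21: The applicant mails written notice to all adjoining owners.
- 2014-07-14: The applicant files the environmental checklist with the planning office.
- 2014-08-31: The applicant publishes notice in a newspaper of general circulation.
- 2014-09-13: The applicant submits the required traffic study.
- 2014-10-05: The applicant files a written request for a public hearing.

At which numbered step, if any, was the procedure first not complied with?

Step 6

Step 1: 17 days after 2014-05-06 (when the application is submitted) is 2014-05-23; completed 2014-05-08, before the deadline.
Step 2: 7 days after 2014-05-23 (end of the 15-day waiting period, which began when the application fee is paid on 2014-05-08) is 2014-05-30; done 2014-05-24 — timely.
Step 3: the window is 21–42 days after 2014-05-29 (end of the 5-day objection period, which began when on-site notice is posted on 2014-05-24), so 2014-06-19 through 2014-07-10; 2014-06-21 falls inside that range.
Step 4: the window is 20–48 days after 2014-06-21 (when notice is mailed to adjoining owners), so 2014-07-11 through 2014-08-08; done 2014-07-14 — within the window.
Step 5: the window is 18–49 days after 2014-07-14 (when the environmental checklist is filed), so 2014-08-01 through 2014-09-01; done 2014-08-31 — within the window.
Step 6: the window is 14–74 days after 2014-06-21 (when notice is mailed to adjoining owners), so 2014-07-05 through 2014-09-03; done 2014-09-13 — 10 days after the window closed.
Later steps need not be reached.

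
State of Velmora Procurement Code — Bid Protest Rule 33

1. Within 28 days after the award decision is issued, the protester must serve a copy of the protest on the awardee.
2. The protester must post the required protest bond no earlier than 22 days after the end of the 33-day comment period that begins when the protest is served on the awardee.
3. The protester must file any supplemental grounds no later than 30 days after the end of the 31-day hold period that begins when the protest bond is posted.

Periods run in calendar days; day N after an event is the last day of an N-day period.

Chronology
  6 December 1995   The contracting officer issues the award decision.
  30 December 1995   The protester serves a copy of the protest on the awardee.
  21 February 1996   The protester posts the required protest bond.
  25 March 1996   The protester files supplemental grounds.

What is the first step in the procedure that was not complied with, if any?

Step 2

Step 1 — counting 28 days from 6 December 1995 (when the award decision is issued) gives a deadline of 3 January 1996; completed 30 December 1995, before the deadline.
Step 2 — must wait 22 days from 1 February 1996 (end of the 33-day comment period, which began when the protest is served on the awardee on 30 December 1995), so not before 23 February 1996; 21 February 1996 is 2 days before the earliest permitted date.
The analysis stops there.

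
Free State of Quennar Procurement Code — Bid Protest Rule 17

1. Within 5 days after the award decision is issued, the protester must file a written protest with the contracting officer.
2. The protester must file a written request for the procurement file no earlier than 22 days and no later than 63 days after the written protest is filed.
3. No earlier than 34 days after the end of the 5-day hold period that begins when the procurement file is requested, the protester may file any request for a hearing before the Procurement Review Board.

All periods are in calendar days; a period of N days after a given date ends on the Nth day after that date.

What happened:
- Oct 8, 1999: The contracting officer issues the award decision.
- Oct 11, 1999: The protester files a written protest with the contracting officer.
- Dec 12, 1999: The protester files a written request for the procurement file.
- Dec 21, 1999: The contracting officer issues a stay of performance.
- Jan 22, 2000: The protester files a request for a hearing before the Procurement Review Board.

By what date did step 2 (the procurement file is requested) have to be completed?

Step 2 runs from Oct 11, 1999, when the written protest is filed. The window is 22–63 days after Oct 11, 1999; it closes on Dec 13, 1999.

Dec 13, 1999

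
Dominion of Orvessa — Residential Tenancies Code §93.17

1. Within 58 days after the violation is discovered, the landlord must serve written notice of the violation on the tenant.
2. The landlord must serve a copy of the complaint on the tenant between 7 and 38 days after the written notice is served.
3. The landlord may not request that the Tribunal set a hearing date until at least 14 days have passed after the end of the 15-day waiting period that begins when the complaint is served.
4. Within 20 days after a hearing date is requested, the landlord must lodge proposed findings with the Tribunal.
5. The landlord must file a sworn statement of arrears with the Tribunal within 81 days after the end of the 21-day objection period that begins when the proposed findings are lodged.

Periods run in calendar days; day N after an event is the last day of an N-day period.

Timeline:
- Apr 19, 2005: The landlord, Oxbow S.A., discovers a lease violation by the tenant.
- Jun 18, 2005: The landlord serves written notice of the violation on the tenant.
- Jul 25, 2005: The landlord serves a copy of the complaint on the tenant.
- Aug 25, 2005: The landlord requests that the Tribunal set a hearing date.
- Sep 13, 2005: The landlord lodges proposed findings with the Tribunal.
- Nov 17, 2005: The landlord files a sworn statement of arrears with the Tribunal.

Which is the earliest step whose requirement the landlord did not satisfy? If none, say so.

(1) due by Apr 19, 2005 + 58 days = Jun 16, 2005; Jun 18, 2005 misses that deadline by 2 days.
The analysis stops there.

Step 1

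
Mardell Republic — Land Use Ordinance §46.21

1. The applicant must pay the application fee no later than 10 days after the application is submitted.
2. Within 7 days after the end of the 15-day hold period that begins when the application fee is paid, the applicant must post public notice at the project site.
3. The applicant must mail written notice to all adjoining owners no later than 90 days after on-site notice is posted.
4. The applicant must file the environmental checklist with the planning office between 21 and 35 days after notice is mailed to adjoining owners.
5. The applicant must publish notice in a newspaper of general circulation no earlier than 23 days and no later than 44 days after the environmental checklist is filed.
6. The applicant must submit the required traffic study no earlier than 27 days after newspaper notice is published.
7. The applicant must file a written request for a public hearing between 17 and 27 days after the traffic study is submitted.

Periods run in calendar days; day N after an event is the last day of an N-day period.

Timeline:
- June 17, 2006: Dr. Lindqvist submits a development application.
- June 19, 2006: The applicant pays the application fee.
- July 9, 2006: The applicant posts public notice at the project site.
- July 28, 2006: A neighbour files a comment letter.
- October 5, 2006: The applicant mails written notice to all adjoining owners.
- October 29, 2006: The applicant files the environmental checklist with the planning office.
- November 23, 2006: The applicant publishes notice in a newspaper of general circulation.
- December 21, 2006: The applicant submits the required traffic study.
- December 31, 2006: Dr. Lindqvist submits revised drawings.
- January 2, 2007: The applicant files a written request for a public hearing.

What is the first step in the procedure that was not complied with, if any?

(1) due by June 17, 2006 + 10 days = June 27, 2006; June 19, 2006 is within that limit.
(2) due by July 4, 2006 + 7 days = July 11, 2006; July 9, 2006 is within that limit.
(3) due by July 9, 2006 + 90 days = October 7, 2006; completed October 5, 2006, before the deadline.
(4) the permitted window runs from October 5, 2006 + 21 = October 26, 2006 to October 5, 2006 + 35 = November 9, 2006; October 29, 2006 falls inside that range.
(5) the permitted window runs from October 29, 2006 + 23 = November 21, 2006 to October 29, 2006 + 44 = December 12, 2006; done November 23, 2006 — within the window.
(6) permitted from November 23, 2006 + 27 days = December 20, 2006 onward; December 21, 2006 is on or after that date.
(7) the permitted window runs from December 21, 2006 + 17 = January 7, 2007 to December 21, 2006 + 27 = January 17, 2007; done January 2, 2007 — 5 days before the window opened.

Step 7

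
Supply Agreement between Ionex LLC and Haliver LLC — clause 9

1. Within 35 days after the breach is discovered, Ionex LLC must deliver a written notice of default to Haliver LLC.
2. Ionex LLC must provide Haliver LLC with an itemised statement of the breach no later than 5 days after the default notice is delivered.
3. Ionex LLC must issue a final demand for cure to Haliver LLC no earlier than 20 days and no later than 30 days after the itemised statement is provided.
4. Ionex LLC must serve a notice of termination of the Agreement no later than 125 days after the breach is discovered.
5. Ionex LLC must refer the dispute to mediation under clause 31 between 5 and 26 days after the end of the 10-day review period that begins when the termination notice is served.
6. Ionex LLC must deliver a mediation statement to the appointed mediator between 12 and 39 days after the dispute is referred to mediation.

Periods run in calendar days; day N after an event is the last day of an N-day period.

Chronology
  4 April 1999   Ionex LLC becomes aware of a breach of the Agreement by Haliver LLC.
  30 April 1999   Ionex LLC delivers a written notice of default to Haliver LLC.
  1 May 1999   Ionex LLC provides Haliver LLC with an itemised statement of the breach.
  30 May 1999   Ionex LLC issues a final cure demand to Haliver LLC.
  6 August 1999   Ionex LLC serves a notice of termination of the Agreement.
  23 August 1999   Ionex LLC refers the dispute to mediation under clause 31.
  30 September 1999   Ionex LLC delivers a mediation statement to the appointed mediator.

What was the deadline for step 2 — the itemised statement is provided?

5 May 1999

Step 2 runs from 30 April 1999, when the default notice is delivered. 5 days after 30 April 1999 is 5 May 1999.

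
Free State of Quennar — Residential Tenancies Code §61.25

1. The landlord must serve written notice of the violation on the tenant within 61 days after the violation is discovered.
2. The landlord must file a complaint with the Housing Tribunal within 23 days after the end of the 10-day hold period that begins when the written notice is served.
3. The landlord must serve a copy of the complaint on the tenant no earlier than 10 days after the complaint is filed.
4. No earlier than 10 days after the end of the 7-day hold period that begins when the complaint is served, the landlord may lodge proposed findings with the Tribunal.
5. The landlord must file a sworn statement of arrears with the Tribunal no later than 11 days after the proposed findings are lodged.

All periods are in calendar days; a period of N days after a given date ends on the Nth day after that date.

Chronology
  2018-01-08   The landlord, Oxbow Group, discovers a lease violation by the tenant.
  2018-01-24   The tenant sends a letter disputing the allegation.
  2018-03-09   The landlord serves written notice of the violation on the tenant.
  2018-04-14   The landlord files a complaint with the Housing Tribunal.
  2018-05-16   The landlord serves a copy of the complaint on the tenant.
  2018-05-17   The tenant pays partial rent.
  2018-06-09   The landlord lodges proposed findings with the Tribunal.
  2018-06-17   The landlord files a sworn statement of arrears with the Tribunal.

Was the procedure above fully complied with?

No

Step 1 — counting 61 days from 2018-01-08 (when the violation is discovered) gives a deadline of 2018-03-10; completed 2018-03-09, before the deadline.
Step 2 — counting 23 days from 2018-03-19 (end of the 10-day hold period, which began when the written notice is served on 2018-03-09) gives a deadline of 2018-04-11; not done until 2018-04-14, 3 days after the deadline.
Later steps need not be reached.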